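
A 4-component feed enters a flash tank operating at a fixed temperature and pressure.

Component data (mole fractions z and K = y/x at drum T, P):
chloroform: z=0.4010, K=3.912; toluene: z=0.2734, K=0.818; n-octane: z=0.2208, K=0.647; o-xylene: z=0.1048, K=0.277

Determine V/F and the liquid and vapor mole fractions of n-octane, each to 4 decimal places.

V/F = 0.8061, x_n-octane = 0.3086, y_n-octane = 0.1997

Newton iteration, V/F⁰ = 0.64:
  V/F = 0.6400: g = 0.10973, g' = -0.6619 → V/F = 0.8058
  V/F = 0.8058: g = 0.00019, g' = -0.6842 → V/F = 0.8061
Converged at V/F = 0.8061.
Compositions from xᵢ = zᵢ/(1+V/F(Kᵢ−1)), yᵢ = Kᵢxᵢ:
  chloroform: x = 0.1198, y = 0.4687
  toluene: x = 0.3204, y = 0.2621
  n-octane: x = 0.3086, y = 0.1997
  o-xylene: x = 0.2512, y = 0.0696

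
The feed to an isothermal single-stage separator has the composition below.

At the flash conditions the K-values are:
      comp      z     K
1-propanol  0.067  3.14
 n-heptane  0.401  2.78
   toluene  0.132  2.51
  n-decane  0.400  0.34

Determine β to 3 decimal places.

Material balance + equilibrium reduce to Σ zᵢ(Kᵢ−1)/(1+β(Kᵢ−1)) = 0.
Feasibility: ΣzᵢKᵢ = 1.792, Σzᵢ/Kᵢ = 1.395 — both > 1, two phases present.
Newton–Raphson from β = 0.5:
  β = 0.500: g = 0.1665, g' = -0.913 → β = 0.682
  β = 0.682: g = -0.0015, g' = -0.959 → β = 0.681
Converged at β = 0.681.

β = 0.681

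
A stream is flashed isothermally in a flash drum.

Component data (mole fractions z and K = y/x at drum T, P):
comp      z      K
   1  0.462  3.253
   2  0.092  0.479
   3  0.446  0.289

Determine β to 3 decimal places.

β = 0.439

Iterate (Newton) starting at β = 0.5:
  β = 0.500: g = -0.0674, g' = -1.107 → β = 0.439
Converged at β = 0.439.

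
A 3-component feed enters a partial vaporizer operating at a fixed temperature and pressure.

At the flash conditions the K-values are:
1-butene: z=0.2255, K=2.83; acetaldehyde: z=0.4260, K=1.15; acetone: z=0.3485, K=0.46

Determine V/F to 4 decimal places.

V/F = 0.5425

Rachford–Rice: g(V/F) = Σ zᵢ(Kᵢ−1)/(1+V/F(Kᵢ−1)) = 0.
g(0) = ΣzᵢKᵢ − 1 = 0.2884 and g(1) = 1 − Σzᵢ/Kᵢ = -0.2077, so a root lies in (0, 1).
Newton iteration, V/F⁰ = 0.5:
  V/F = 0.5000: g = 0.01714, g' = -0.4049 → V/F = 0.5423
  V/F = 0.5423: g = 0.00008, g' = -0.4016 → V/F = 0.5425
Converged at V/F = 0.5425.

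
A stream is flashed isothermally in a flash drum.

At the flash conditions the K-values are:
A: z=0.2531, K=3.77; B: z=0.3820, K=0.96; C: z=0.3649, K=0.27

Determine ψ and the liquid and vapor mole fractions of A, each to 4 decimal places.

Rachford–Rice: g(ψ) = Σ zᵢ(Kᵢ−1)/(1+ψ(Kᵢ−1)) = 0.
Feasibility: ΣzᵢKᵢ = 1.4194, Σzᵢ/Kᵢ = 1.8165 — both > 1, two phases present.
Newton iteration, ψ⁰ = 0.36:
  ψ = 0.3600: g = -0.02580, g' = -0.8453 → ψ = 0.3295
  ψ = 0.3295: g = 0.00034, g' = -0.8686 → ψ = 0.3299
Converged at ψ = 0.3299.
Compositions from xᵢ = zᵢ/(1+ψ(Kᵢ−1)), yᵢ = Kᵢxᵢ:
  A: x = 0.1323, y = 0.4986
  B: x = 0.3871, y = 0.3716
  C: x = 0.4806, y = 0.1298

ψ = 0.3299, x_A = 0.1323, y_A = 0.4986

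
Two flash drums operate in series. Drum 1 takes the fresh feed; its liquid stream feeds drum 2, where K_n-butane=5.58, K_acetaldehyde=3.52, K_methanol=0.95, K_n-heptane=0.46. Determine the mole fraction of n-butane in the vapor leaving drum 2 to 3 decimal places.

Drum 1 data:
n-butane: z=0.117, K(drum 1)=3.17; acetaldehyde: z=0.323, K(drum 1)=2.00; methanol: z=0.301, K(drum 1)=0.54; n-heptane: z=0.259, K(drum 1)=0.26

Drum 1:
Let ψ₁ = V/F and solve Σ zᵢ(Kᵢ−1)/(1+ψ₁(Kᵢ−1)) = 0.
Feasibility: ΣzᵢKᵢ = 1.247, Σzᵢ/Kᵢ = 1.752 — both > 1, two phases present.
Newton–Raphson from ψ₁ = 0.5:
  ψ₁ = 0.500: g = -0.1469, g' = -0.735 → ψ₁ = 0.300
  ψ₁ = 0.300: g = -0.0048, g' = -0.713 → ψ₁ = 0.293
Converged at ψ₁ = 0.293.
Drum-1 compositions:
  n-butane: x = 0.071, y = 0.227
  acetaldehyde: x = 0.250, y = 0.499
  methanol: x = 0.348, y = 0.188
  n-heptane: x = 0.331, y = 0.086
Drum-2 feed = drum-1 liquid: z₂ = (0.0715, 0.2497, 0.3480, 0.3308).
Drum 2:
Iterate (Newton) starting at ψ₂ = 0.5:
  ψ₂ = 0.500: g = 0.1154, g' = -0.631 → ψ₂ = 0.683
  ψ₂ = 0.683: g = 0.0096, g' = -0.545 → ψ₂ = 0.701
Converged at ψ₂ = 0.701.
  n-butane: x = 0.017, y = 0.095
  acetaldehyde: x = 0.090, y = 0.318
  methanol: x = 0.361, y = 0.343
  n-heptane: x = 0.532, y = 0.245

y_n-butane (drum 2) = 0.095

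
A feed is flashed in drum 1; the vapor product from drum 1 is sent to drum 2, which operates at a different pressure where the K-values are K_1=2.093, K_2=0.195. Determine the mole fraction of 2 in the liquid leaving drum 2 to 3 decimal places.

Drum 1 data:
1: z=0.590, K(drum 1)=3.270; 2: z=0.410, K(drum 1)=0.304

Drum 1:
Rachford–Rice: g(ψ₁) = Σ zᵢ(Kᵢ−1)/(1+ψ₁(Kᵢ−1)) = 0.
Feasibility: ΣzᵢKᵢ = 2.054, Σzᵢ/Kᵢ = 1.529 — both > 1, two phases present.
Binary case is linear: z₁(K₁−1)(1+ψ₁(K₂−1)) + z₂(K₂−1)(1+ψ₁(K₁−1)) = 0
⇒ ψ₁ = [z₁(K₁−1)+z₂(K₂−1)] / [−(K₁−1)(K₂−1)] = 1.0539/1.5799 = 0.667
Drum-1 compositions:
  1: x = 0.235, y = 0.767
  2: x = 0.765, y = 0.233
Drum-2 feed = drum-1 vapor: z₂ = (0.7673, 0.2327).
Drum 2:
Binary case is linear: z₁(K₁−1)(1+ψ₂(K₂−1)) + z₂(K₂−1)(1+ψ₂(K₁−1)) = 0
⇒ ψ₂ = [z₁(K₁−1)+z₂(K₂−1)] / [−(K₁−1)(K₂−1)] = 0.6514/0.8799 = 0.740
  1: x = 0.424, y = 0.888
  2: x = 0.576, y = 0.112

x_2 (drum 2) = 0.576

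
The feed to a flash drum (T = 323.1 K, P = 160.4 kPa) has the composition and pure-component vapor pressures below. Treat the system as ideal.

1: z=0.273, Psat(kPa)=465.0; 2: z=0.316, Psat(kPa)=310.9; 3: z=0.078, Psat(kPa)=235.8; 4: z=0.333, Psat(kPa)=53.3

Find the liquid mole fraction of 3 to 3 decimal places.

x_3 = 0.058

Raoult's law: Kᵢ = Pᵢˢᵃᵗ/P = Pᵢˢᵃᵗ/160.4.
  K_1 = 465.0/160.4 = 2.89900, K_2 = 310.9/160.4 = 1.93828, K_3 = 235.8/160.4 = 1.47007, K_4 = 53.3/160.4 = 0.33229
Newton–Raphson from β = 0.5:
  β = 0.500: g = 0.1637, g' = -0.734 → β = 0.723
  β = 0.723: g = -0.0074, g' = -0.838 → β = 0.714
Converged at β = 0.714.
Compositions from xᵢ = zᵢ/(1+β(Kᵢ−1)), yᵢ = Kᵢxᵢ:
  1: x = 0.116, y = 0.336
  2: x = 0.189, y = 0.367
  3: x = 0.058, y = 0.086
  4: x = 0.637, y = 0.212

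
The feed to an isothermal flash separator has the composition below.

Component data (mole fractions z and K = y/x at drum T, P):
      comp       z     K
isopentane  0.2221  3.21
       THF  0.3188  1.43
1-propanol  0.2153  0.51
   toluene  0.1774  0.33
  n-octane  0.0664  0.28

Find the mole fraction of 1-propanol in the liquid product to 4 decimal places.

x_1-propanol = 0.2721

Material balance + equilibrium reduce to Σ zᵢ(Kᵢ−1)/(1+ψ(Kᵢ−1)) = 0.
g(0) = ΣzᵢKᵢ − 1 = 0.3558 and g(1) = 1 − Σzᵢ/Kᵢ = -0.4890, so a root lies in (0, 1).
Iterate (Newton) starting at ψ = 0.5:
  ψ = 0.5000: g = -0.04716, g' = -0.6395 → ψ = 0.4263
  ψ = 0.4263: g = -0.00010, g' = -0.6400 → ψ = 0.4261
Converged at ψ = 0.4261.
Compositions from xᵢ = zᵢ/(1+ψ(Kᵢ−1)), yᵢ = Kᵢxᵢ:
  isopentane: x = 0.1144, y = 0.3672
  THF: x = 0.2694, y = 0.3853
  1-propanol: x = 0.2721, y = 0.1388
  toluene: x = 0.2483, y = 0.0819
  n-octane: x = 0.0958, y = 0.0268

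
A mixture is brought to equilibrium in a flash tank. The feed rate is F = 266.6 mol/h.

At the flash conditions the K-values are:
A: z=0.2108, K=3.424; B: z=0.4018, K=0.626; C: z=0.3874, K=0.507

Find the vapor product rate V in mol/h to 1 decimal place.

V = 43.0 mol/h

Material balance + equilibrium reduce to Σ zᵢ(Kᵢ−1)/(1+ψ(Kᵢ−1)) = 0.
Check two-phase: ΣzᵢKᵢ = 1.1697 > 1 and Σzᵢ/Kᵢ = 1.4675 > 1, so g(0) = 0.1697 > 0 and g(1) = -0.4675 < 0.
Newton–Raphson from ψ = 0.5:
  ψ = 0.5000: g = -0.20730, g' = -0.5040 → ψ = 0.0887
  ψ = 0.0887: g = 0.06541, g' = -1.0021 → ψ = 0.1540
  ψ = 0.1540: g = 0.00597, g' = -0.8304 → ψ = 0.1612
Converged at ψ = 0.1612.
Then V = ψ·F = 0.1612·266.6 = 43.0 mol/h and L = F − V = 223.6 mol/h.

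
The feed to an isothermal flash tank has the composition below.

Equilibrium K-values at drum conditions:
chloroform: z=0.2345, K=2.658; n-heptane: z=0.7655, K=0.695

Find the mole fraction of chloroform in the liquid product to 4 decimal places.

Rachford–Rice: g(β) = Σ zᵢ(Kᵢ−1)/(1+β(Kᵢ−1)) = 0.
Check two-phase: ΣzᵢKᵢ = 1.1553 > 1 and Σzᵢ/Kᵢ = 1.1897 > 1, so g(0) = 0.1553 > 0 and g(1) = -0.1897 < 0.
Iterate (Newton) starting at β = 0.34:
  β = 0.3400: g = -0.01185, g' = -0.3523 → β = 0.3064
  β = 0.3064: g = 0.00029, g' = -0.3701 → β = 0.3072
Converged at β = 0.3072.
Compositions from xᵢ = zᵢ/(1+β(Kᵢ−1)), yᵢ = Kᵢxᵢ:
  chloroform: x = 0.1554, y = 0.4130
  n-heptane: x = 0.8446, y = 0.5870

x_chloroform = 0.1554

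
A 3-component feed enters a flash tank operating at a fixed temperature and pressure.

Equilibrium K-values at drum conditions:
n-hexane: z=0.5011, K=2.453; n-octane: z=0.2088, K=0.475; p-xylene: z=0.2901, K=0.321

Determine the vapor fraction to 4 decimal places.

Newton iteration, ψ⁰ = 0.43:
  ψ = 0.4300: g = 0.02833, g' = -0.7635 → ψ = 0.4671
Converged at ψ = 0.4671.

ψ = 0.4671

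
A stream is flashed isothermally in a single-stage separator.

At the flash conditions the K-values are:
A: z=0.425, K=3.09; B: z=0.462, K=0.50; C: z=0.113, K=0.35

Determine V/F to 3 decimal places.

Rachford–Rice: g(V/F) = Σ zᵢ(Kᵢ−1)/(1+V/F(Kᵢ−1)) = 0.
Check two-phase: ΣzᵢKᵢ = 1.584 > 1 and Σzᵢ/Kᵢ = 1.384 > 1, so g(0) = 0.584 > 0 and g(1) = -0.384 < 0.
Newton iteration, V/F⁰ = 0.5:
  V/F = 0.500: g = 0.0175, g' = -0.754 → V/F = 0.523
Converged at V/F = 0.523.

V/F = 0.523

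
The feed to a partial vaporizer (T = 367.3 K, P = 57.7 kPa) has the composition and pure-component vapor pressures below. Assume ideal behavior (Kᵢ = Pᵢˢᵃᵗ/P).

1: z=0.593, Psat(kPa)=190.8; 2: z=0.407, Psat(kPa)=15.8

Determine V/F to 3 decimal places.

Raoult's law: Kᵢ = Pᵢˢᵃᵗ/P = Pᵢˢᵃᵗ/57.7.
  K_1 = 190.8/57.7 = 3.30676, K_2 = 15.8/57.7 = 0.27383
Material balance + equilibrium reduce to Σ zᵢ(Kᵢ−1)/(1+V/F(Kᵢ−1)) = 0.
Check two-phase: ΣzᵢKᵢ = 2.072 > 1 and Σzᵢ/Kᵢ = 1.666 > 1, so g(0) = 1.072 > 0 and g(1) = -0.666 < 0.
Newton–Raphson from V/F = 0.31:
  V/F = 0.310: g = 0.4162, g' = -1.430 → V/F = 0.601
  V/F = 0.601: g = 0.0488, g' = -1.230 → V/F = 0.641
  V/F = 0.641: g = -0.0006, g' = -1.264 → V/F = 0.640
Converged at V/F = 0.640.

V/F = 0.640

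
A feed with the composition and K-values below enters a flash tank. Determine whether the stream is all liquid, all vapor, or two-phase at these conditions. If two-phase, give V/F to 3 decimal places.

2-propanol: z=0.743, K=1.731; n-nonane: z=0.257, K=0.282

ΣzᵢKᵢ = 1.359; Σzᵢ/Kᵢ = 1.341.
Both exceed 1, so a two-phase solution exists.
Rachford–Rice: g(ψ) = Σ zᵢ(Kᵢ−1)/(1+ψ(Kᵢ−1)) = 0.
Newton iteration, ψ⁰ = 0.53:
  ψ = 0.530: g = 0.0936, g' = -0.552 → ψ = 0.700
  ψ = 0.700: g = -0.0115, g' = -0.709 → ψ = 0.684
  ψ = 0.684: g = -0.0002, g' = -0.687 → ψ = 0.683
Converged at ψ = 0.683.

two-phase, V/F = 0.683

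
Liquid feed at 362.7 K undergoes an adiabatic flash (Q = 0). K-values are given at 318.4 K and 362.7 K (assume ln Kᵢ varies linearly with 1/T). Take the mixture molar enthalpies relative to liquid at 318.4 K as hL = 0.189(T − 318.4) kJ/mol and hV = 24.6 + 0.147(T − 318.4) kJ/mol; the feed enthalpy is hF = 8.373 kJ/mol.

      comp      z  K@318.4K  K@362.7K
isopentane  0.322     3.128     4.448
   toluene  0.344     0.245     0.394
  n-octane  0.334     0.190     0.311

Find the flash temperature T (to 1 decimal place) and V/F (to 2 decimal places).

T = 338.4 K, V/F = 0.19

Adiabatic flash: solve Rachford–Rice at each trial T, then check hF = ψ·hV(T) + (1−ψ)·hL(T).
  T = 318.4 K: K = (3.128, 0.245, 0.190), RR gives ψ = 0.093, H_out = 2.289 kJ/mol
  T = 362.7 K: K = (4.448, 0.394, 0.311), RR gives ψ = 0.301, H_out = 15.209 kJ/mol
  T = 340.5 K: K = (3.772, 0.315, 0.247), RR gives ψ = 0.203, H_out = 8.992 kJ/mol
  T = 329.4 K: K = (3.444, 0.279, 0.217), RR gives ψ = 0.151, H_out = 5.725 kJ/mol
  T = 334.9 K: K = (3.605, 0.297, 0.232), RR gives ψ = 0.178, H_out = 7.364 kJ/mol
  T = 337.7 K: K = (3.688, 0.306, 0.239), RR gives ψ = 0.191, H_out = 8.183 kJ/mol
  T = 339.1 K: K = (3.730, 0.311, 0.243), RR gives ψ = 0.197, H_out = 8.589 kJ/mol
Linear interpolation between T = 337.7 (H_out = 8.183) and T = 339.1 (H_out = 8.589) on hF = 8.373 gives T ≈ 338.4 K, at which ψ = 0.19.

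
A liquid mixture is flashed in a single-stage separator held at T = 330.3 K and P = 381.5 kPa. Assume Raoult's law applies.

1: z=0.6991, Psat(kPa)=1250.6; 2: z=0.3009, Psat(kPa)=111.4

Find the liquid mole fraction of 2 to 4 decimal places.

x_2 = 0.7629

Raoult's law: Kᵢ = Pᵢˢᵃᵗ/P = Pᵢˢᵃᵗ/381.5.
  K_1 = 1250.6/381.5 = 3.278113, K_2 = 111.4/381.5 = 0.292005
Rachford–Rice: g(V/F) = Σ zᵢ(Kᵢ−1)/(1+V/F(Kᵢ−1)) = 0.
g(0) = ΣzᵢKᵢ − 1 = 1.3796 and g(1) = 1 − Σzᵢ/Kᵢ = -0.2437, so a root lies in (0, 1).
Binary case is linear: z₁(K₁−1)(1+V/F(K₂−1)) + z₂(K₂−1)(1+V/F(K₁−1)) = 0
⇒ V/F = [z₁(K₁−1)+z₂(K₂−1)] / [−(K₁−1)(K₂−1)] = 1.37959/1.61289 = 0.8554
Compositions from xᵢ = zᵢ/(1+V/F(Kᵢ−1)), yᵢ = Kᵢxᵢ:
  1: x = 0.2371, y = 0.7772
  2: x = 0.7629, y = 0.2228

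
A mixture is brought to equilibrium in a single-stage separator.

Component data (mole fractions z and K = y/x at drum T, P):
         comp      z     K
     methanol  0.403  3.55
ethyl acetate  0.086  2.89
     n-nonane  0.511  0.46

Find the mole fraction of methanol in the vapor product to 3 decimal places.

y_methanol = 0.517

Rachford–Rice: g(ψ) = Σ zᵢ(Kᵢ−1)/(1+ψ(Kᵢ−1)) = 0.
g(0) = ΣzᵢKᵢ − 1 = 0.914 and g(1) = 1 − Σzᵢ/Kᵢ = -0.254, so a root lies in (0, 1).
Newton–Raphson from ψ = 0.5:
  ψ = 0.500: g = 0.1573, g' = -0.867 → ψ = 0.681
  ψ = 0.681: g = 0.0099, g' = -0.781 → ψ = 0.694
Converged at ψ = 0.694.
Compositions from xᵢ = zᵢ/(1+ψ(Kᵢ−1)), yᵢ = Kᵢxᵢ:
  methanol: x = 0.146, y = 0.517
  ethyl acetate: x = 0.037, y = 0.108
  n-nonane: x = 0.817, y = 0.376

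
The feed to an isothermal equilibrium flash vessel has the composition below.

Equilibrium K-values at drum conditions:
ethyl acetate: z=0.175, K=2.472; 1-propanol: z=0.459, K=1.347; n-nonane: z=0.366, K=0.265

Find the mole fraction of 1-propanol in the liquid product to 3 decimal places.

Material balance + equilibrium reduce to Σ zᵢ(Kᵢ−1)/(1+V/F(Kᵢ−1)) = 0.
Check two-phase: ΣzᵢKᵢ = 1.148 > 1 and Σzᵢ/Kᵢ = 1.793 > 1, so g(0) = 0.148 > 0 and g(1) = -0.793 < 0.
Newton iteration, V/F⁰ = 0.57:
  V/F = 0.570: g = -0.1899, g' = -0.736 → V/F = 0.312
  V/F = 0.312: g = -0.0288, g' = -0.556 → V/F = 0.260
Converged at V/F = 0.260.
Compositions from xᵢ = zᵢ/(1+V/F(Kᵢ−1)), yᵢ = Kᵢxᵢ:
  ethyl acetate: x = 0.127, y = 0.313
  1-propanol: x = 0.421, y = 0.567
  n-nonane: x = 0.452, y = 0.120

x_1-propanol = 0.421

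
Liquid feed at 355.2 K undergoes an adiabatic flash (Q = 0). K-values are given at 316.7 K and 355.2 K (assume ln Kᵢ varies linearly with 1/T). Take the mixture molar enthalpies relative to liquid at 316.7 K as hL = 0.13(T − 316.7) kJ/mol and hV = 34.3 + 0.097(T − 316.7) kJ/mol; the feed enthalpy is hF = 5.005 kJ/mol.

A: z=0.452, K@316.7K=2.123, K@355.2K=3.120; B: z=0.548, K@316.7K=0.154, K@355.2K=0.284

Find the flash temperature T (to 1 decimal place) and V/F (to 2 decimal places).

T = 323.5 K, V/F = 0.12

Adiabatic flash: solve Rachford–Rice at each trial T, then check hF = ψ·hV(T) + (1−ψ)·hL(T).
  T = 316.7 K: K = (2.123, 0.154), RR gives ψ = 0.046, H_out = 1.588 kJ/mol
  T = 355.2 K: K = (3.120, 0.284), RR gives ψ = 0.373, H_out = 17.318 kJ/mol
  T = 335.9 K: K = (2.601, 0.213), RR gives ψ = 0.232, H_out = 10.299 kJ/mol
  T = 326.3 K: K = (2.357, 0.182), RR gives ψ = 0.149, H_out = 6.297 kJ/mol
  T = 321.5 K: K = (2.239, 0.168), RR gives ψ = 0.101, H_out = 4.057 kJ/mol
  T = 323.9 K: K = (2.297, 0.175), RR gives ψ = 0.125, H_out = 5.202 kJ/mol
Linear interpolation between T = 321.5 (H_out = 4.057) and T = 323.9 (H_out = 5.202) on hF = 5.005 gives T ≈ 323.5 K, at which ψ = 0.12.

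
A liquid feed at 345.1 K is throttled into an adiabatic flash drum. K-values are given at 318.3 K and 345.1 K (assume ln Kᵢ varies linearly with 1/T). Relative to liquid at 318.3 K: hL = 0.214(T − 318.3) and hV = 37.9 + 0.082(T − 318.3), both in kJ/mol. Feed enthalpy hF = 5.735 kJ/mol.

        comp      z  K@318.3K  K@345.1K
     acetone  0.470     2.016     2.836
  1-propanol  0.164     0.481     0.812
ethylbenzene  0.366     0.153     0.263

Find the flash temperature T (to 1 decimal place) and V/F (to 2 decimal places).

Adiabatic flash: solve Rachford–Rice at each trial T, then check hF = ψ·hV(T) + (1−ψ)·hL(T).
  T = 318.3 K: K = (2.016, 0.481, 0.153), RR gives ψ = 0.107, H_out = 4.039 kJ/mol
  T = 345.1 K: K = (2.836, 0.812, 0.263), RR gives ψ = 0.488, H_out = 22.502 kJ/mol
  T = 331.7 K: K = (2.408, 0.632, 0.203), RR gives ψ = 0.315, H_out = 14.265 kJ/mol
  T = 325.0 K: K = (2.207, 0.553, 0.177), RR gives ψ = 0.219, H_out = 9.531 kJ/mol
  T = 321.6 K: K = (2.109, 0.515, 0.164), RR gives ψ = 0.164, H_out = 6.863 kJ/mol
  T = 320.0 K: K = (2.064, 0.499, 0.159), RR gives ψ = 0.137, H_out = 5.526 kJ/mol
  T = 320.8 K: K = (2.086, 0.507, 0.162), RR gives ψ = 0.151, H_out = 6.202 kJ/mol
Linear interpolation between T = 320.0 (H_out = 5.526) and T = 320.8 (H_out = 6.202) on hF = 5.735 gives T ≈ 320.2 K, at which ψ = 0.14.

T = 320.2 K, V/F = 0.14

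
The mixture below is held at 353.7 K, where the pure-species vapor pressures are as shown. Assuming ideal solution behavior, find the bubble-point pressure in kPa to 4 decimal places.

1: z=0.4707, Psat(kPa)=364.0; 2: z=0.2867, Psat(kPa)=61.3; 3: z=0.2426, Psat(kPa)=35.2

Pbub = 197.4490 kPa

At the bubble point ψ → 0, so ΣzᵢKᵢ = 1 with Kᵢ = Pᵢˢᵃᵗ/P ⇒ P = ΣzᵢPᵢˢᵃᵗ.
P = 0.4707·364.0 + 0.2867·61.3 + 0.2426·35.2 = 197.4490 kPa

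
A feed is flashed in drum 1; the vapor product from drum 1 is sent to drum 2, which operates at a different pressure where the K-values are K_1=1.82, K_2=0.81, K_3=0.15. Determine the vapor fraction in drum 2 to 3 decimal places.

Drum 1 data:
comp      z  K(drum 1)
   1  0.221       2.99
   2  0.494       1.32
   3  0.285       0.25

V/F (drum 2) = 0.194

Drum 1:
Let ψ₁ = V/F and solve Σ zᵢ(Kᵢ−1)/(1+ψ₁(Kᵢ−1)) = 0.
g(0) = ΣzᵢKᵢ − 1 = 0.384 and g(1) = 1 − Σzᵢ/Kᵢ = -0.588, so a root lies in (0, 1).
Newton iteration, ψ₁⁰ = 0.5:
  ψ₁ = 0.500: g = 0.0147, g' = -0.668 → ψ₁ = 0.522
Converged at ψ₁ = 0.522.
Drum-1 compositions:
  1: x = 0.108, y = 0.324
  2: x = 0.423, y = 0.559
  3: x = 0.468, y = 0.117
Drum-2 feed = drum-1 vapor: z₂ = (0.3242, 0.5588, 0.1171).
Drum 2:
Rachford–Rice: g(ψ₂) = Σ zᵢ(Kᵢ−1)/(1+ψ₂(Kᵢ−1)) = 0.
Feasibility: ΣzᵢKᵢ = 1.060, Σzᵢ/Kᵢ = 1.648 — both > 1, two phases present.
Newton–Raphson from ψ₂ = 0.5:
  ψ₂ = 0.500: g = -0.1018, g' = -0.390 → ψ₂ = 0.239
  ψ₂ = 0.239: g = -0.0138, g' = -0.308 → ψ₂ = 0.194
Converged at ψ₂ = 0.194.
  1: x = 0.280, y = 0.509
  2: x = 0.580, y = 0.470
  3: x = 0.140, y = 0.021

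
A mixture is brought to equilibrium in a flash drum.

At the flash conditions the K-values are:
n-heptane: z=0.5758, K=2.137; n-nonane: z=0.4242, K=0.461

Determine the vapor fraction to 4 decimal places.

Rachford–Rice: g(ψ) = Σ zᵢ(Kᵢ−1)/(1+ψ(Kᵢ−1)) = 0.
g(0) = ΣzᵢKᵢ − 1 = 0.4260 and g(1) = 1 − Σzᵢ/Kᵢ = -0.1896, so a root lies in (0, 1).
Binary case is linear: z₁(K₁−1)(1+ψ(K₂−1)) + z₂(K₂−1)(1+ψ(K₁−1)) = 0
⇒ ψ = [z₁(K₁−1)+z₂(K₂−1)] / [−(K₁−1)(K₂−1)] = 0.42604/0.61284 = 0.6952

ψ = 0.6952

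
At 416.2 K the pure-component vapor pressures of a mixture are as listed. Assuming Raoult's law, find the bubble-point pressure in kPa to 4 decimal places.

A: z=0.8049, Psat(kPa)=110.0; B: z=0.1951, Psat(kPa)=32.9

Pbub = 94.9578 kPa

At the bubble point ψ → 0, so ΣzᵢKᵢ = 1 with Kᵢ = Pᵢˢᵃᵗ/P ⇒ P = ΣzᵢPᵢˢᵃᵗ.
P = 0.8049·110.0 + 0.1951·32.9 = 94.9578 kPa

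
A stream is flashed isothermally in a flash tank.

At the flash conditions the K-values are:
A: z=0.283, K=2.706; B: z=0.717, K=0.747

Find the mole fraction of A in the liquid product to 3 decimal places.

x_A = 0.129

Newton–Raphson from β = 0.31:
  β = 0.310: g = 0.1190, g' = -0.406 → β = 0.603
  β = 0.603: g = 0.0240, g' = -0.264 → β = 0.694
  β = 0.694: g = 0.0011, g' = -0.240 → β = 0.698
Converged at β = 0.698.
Compositions from xᵢ = zᵢ/(1+β(Kᵢ−1)), yᵢ = Kᵢxᵢ:
  A: x = 0.129, y = 0.349
  B: x = 0.871, y = 0.651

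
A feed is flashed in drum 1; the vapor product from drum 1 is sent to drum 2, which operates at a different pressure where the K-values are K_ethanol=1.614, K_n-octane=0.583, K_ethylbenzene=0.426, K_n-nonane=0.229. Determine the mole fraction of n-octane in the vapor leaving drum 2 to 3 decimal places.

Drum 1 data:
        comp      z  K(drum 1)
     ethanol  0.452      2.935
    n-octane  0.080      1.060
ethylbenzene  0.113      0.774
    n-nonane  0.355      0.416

Drum 1:
Iterate (Newton) starting at ψ₁ = 0.5:
  ψ₁ = 0.500: g = 0.1276, g' = -0.686 → ψ₁ = 0.686
  ψ₁ = 0.686: g = 0.0044, g' = -0.658 → ψ₁ = 0.693
Converged at ψ₁ = 0.693.
Drum-1 compositions:
  ethanol: x = 0.193, y = 0.567
  n-octane: x = 0.077, y = 0.081
  ethylbenzene: x = 0.134, y = 0.104
  n-nonane: x = 0.596, y = 0.248
Drum-2 feed = drum-1 vapor: z₂ = (0.5669, 0.0814, 0.1037, 0.2480).
Drum 2:
Let ψ₂ = V/F and solve Σ zᵢ(Kᵢ−1)/(1+ψ₂(Kᵢ−1)) = 0.
g(0) = ΣzᵢKᵢ − 1 = 0.063 and g(1) = 1 − Σzᵢ/Kᵢ = -0.817, so a root lies in (0, 1).
Iterate (Newton) starting at ψ₂ = 0.5:
  ψ₂ = 0.500: g = -0.1712, g' = -0.605 → ψ₂ = 0.217
  ψ₂ = 0.217: g = -0.0278, g' = -0.441 → ψ₂ = 0.154
  ψ₂ = 0.154: g = -0.0005, g' = -0.425 → ψ₂ = 0.153
Converged at ψ₂ = 0.153.
  ethanol: x = 0.518, y = 0.837
  n-octane: x = 0.087, y = 0.051
  ethylbenzene: x = 0.114, y = 0.048
  n-nonane: x = 0.281, y = 0.064

y_n-octane (drum 2) = 0.051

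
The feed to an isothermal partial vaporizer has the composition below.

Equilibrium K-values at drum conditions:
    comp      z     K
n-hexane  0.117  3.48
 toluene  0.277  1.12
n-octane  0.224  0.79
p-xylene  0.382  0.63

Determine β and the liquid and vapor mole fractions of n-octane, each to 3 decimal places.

Material balance + equilibrium reduce to Σ zᵢ(Kᵢ−1)/(1+β(Kᵢ−1)) = 0.
Feasibility: ΣzᵢKᵢ = 1.135, Σzᵢ/Kᵢ = 1.171 — both > 1, two phases present.
Iterate (Newton) starting at β = 0.5:
  β = 0.500: g = -0.0651, g' = -0.238 → β = 0.227
  β = 0.227: g = 0.0145, g' = -0.372 → β = 0.265
  β = 0.265: g = 0.0006, g' = -0.341 → β = 0.267
Converged at β = 0.267.
Compositions from xᵢ = zᵢ/(1+β(Kᵢ−1)), yᵢ = Kᵢxᵢ:
  n-hexane: x = 0.070, y = 0.245
  toluene: x = 0.268, y = 0.301
  n-octane: x = 0.237, y = 0.187
  p-xylene: x = 0.424, y = 0.267

β = 0.267, x_n-octane = 0.237, y_n-octane = 0.187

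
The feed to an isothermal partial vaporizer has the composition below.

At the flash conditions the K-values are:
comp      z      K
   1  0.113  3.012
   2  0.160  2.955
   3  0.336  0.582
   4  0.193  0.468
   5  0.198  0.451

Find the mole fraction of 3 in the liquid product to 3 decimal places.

Let β = V/F and solve Σ zᵢ(Kᵢ−1)/(1+β(Kᵢ−1)) = 0.
Check two-phase: ΣzᵢKᵢ = 1.188 > 1 and Σzᵢ/Kᵢ = 1.520 > 1, so g(0) = 0.188 > 0 and g(1) = -0.520 < 0.
Newton–Raphson from β = 0.31:
  β = 0.310: g = -0.0805, g' = -0.653 → β = 0.187
  β = 0.187: g = 0.0070, g' = -0.780 → β = 0.196
Converged at β = 0.196.
Compositions from xᵢ = zᵢ/(1+β(Kᵢ−1)), yᵢ = Kᵢxᵢ:
  1: x = 0.081, y = 0.244
  2: x = 0.116, y = 0.342
  3: x = 0.366, y = 0.213
  4: x = 0.215, y = 0.101
  5: x = 0.222, y = 0.100

x_3 = 0.366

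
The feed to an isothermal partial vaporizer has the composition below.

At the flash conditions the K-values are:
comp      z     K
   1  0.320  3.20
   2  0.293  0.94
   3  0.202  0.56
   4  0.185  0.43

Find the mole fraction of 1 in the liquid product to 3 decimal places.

x_1 = 0.137

Let β = V/F and solve Σ zᵢ(Kᵢ−1)/(1+β(Kᵢ−1)) = 0.
Feasibility: ΣzᵢKᵢ = 1.492, Σzᵢ/Kᵢ = 1.203 — both > 1, two phases present.
Newton iteration, β⁰ = 0.5:
  β = 0.500: g = 0.0557, g' = -0.534 → β = 0.604
  β = 0.604: g = 0.0021, g' = -0.499 → β = 0.608
Converged at β = 0.608.
Compositions from xᵢ = zᵢ/(1+β(Kᵢ−1)), yᵢ = Kᵢxᵢ:
  1: x = 0.137, y = 0.438
  2: x = 0.304, y = 0.286
  3: x = 0.276, y = 0.154
  4: x = 0.283, y = 0.122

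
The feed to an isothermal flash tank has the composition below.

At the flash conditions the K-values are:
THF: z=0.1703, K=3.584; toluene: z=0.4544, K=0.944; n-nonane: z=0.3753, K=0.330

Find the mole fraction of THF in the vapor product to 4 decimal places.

y_THF = 0.4278

Newton iteration, ψ⁰ = 0.5:
  ψ = 0.5000: g = -0.21231, g' = -0.5989 → ψ = 0.1455
  ψ = 0.1455: g = 0.01553, g' = -0.8088 → ψ = 0.1647
  ψ = 0.1647: g = 0.00034, g' = -0.7738 → ψ = 0.1652
Converged at ψ = 0.1652.
Compositions from xᵢ = zᵢ/(1+ψ(Kᵢ−1)), yᵢ = Kᵢxᵢ:
  THF: x = 0.1194, y = 0.4278
  toluene: x = 0.4586, y = 0.4330
  n-nonane: x = 0.4220, y = 0.1393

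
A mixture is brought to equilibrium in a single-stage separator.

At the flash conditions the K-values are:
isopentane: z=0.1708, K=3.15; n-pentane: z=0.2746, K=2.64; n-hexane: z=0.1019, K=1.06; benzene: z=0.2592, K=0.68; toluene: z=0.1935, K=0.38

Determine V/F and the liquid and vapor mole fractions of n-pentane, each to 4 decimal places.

V/F = 0.7761, x_n-pentane = 0.1208, y_n-pentane = 0.3190

Newton–Raphson from V/F = 0.55:
  V/F = 0.5500: g = 0.12824, g' = -0.5806 → V/F = 0.7709
  V/F = 0.7709: g = 0.00302, g' = -0.5759 → V/F = 0.7761
Converged at V/F = 0.7761.
Compositions from xᵢ = zᵢ/(1+V/F(Kᵢ−1)), yᵢ = Kᵢxᵢ:
  isopentane: x = 0.0640, y = 0.2016
  n-pentane: x = 0.1208, y = 0.3190
  n-hexane: x = 0.0974, y = 0.1032
  benzene: x = 0.3448, y = 0.2345
  toluene: x = 0.3730, y = 0.1417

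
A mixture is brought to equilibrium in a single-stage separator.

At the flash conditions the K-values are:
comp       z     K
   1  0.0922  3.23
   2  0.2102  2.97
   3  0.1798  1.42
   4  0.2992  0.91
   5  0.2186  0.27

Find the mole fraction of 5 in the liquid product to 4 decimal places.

x_5 = 0.4097

Let ψ = V/F and solve Σ zᵢ(Kᵢ−1)/(1+ψ(Kᵢ−1)) = 0.
Check two-phase: ΣzᵢKᵢ = 1.5087 > 1 and Σzᵢ/Kᵢ = 1.3644 > 1, so g(0) = 0.5087 > 0 and g(1) = -0.3644 < 0.
Newton–Raphson from ψ = 0.68:
  ψ = 0.6800: g = -0.02812, g' = -0.7027 → ψ = 0.6400
  ψ = 0.6400: g = -0.00068, g' = -0.6702 → ψ = 0.6390
Converged at ψ = 0.6390.
Compositions from xᵢ = zᵢ/(1+ψ(Kᵢ−1)), yᵢ = Kᵢxᵢ:
  1: x = 0.0380, y = 0.1228
  2: x = 0.0931, y = 0.2764
  3: x = 0.1418, y = 0.2013
  4: x = 0.3175, y = 0.2889
  5: x = 0.4097, y = 0.1106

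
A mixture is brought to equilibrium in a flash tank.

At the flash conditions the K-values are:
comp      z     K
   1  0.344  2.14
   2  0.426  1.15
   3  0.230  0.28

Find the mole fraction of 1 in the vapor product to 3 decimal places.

Rachford–Rice: g(ψ) = Σ zᵢ(Kᵢ−1)/(1+ψ(Kᵢ−1)) = 0.
Feasibility: ΣzᵢKᵢ = 1.290, Σzᵢ/Kᵢ = 1.353 — both > 1, two phases present.
Newton–Raphson from ψ = 0.6:
  ψ = 0.600: g = -0.0001, g' = -0.535 → ψ = 0.600
Converged at ψ = 0.600.
Compositions from xᵢ = zᵢ/(1+ψ(Kᵢ−1)), yᵢ = Kᵢxᵢ:
  1: x = 0.204, y = 0.437
  2: x = 0.391, y = 0.449
  3: x = 0.405, y = 0.113

y_1 = 0.437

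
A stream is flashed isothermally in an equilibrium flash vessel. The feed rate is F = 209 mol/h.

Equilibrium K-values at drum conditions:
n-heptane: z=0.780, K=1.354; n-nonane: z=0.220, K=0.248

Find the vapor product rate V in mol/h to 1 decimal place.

V = 86.9 mol/h

Newton–Raphson from V/F = 0.5:
  V/F = 0.500: g = -0.0305, g' = -0.390 → V/F = 0.422
  V/F = 0.422: g = -0.0020, g' = -0.341 → V/F = 0.416
Converged at V/F = 0.416.
Then V = V/F·F = 0.4158·209 = 86.9 mol/h and L = F − V = 122.1 mol/h.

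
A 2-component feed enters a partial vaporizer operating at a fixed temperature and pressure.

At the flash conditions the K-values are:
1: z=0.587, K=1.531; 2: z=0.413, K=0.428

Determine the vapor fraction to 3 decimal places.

ψ = 0.248

Rachford–Rice: g(ψ) = Σ zᵢ(Kᵢ−1)/(1+ψ(Kᵢ−1)) = 0.
Check two-phase: ΣzᵢKᵢ = 1.075 > 1 and Σzᵢ/Kᵢ = 1.348 > 1, so g(0) = 0.075 > 0 and g(1) = -0.348 < 0.
Newton–Raphson from ψ = 0.5:
  ψ = 0.500: g = -0.0846, g' = -0.368 → ψ = 0.270
  ψ = 0.270: g = -0.0069, g' = -0.316 → ψ = 0.249
  ψ = 0.249: g = -0.0000, g' = -0.313 → ψ = 0.248
Converged at ψ = 0.248.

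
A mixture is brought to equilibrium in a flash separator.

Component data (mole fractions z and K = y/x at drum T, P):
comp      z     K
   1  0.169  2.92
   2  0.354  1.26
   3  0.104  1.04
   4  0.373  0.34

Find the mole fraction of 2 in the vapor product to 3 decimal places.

Iterate (Newton) starting at ψ = 0.5:
  ψ = 0.500: g = -0.1164, g' = -0.543 → ψ = 0.286
  ψ = 0.286: g = -0.0041, g' = -0.527 → ψ = 0.278
Converged at ψ = 0.278.
Compositions from xᵢ = zᵢ/(1+ψ(Kᵢ−1)), yᵢ = Kᵢxᵢ:
  1: x = 0.110, y = 0.322
  2: x = 0.330, y = 0.416
  3: x = 0.103, y = 0.107
  4: x = 0.457, y = 0.155

y_2 = 0.416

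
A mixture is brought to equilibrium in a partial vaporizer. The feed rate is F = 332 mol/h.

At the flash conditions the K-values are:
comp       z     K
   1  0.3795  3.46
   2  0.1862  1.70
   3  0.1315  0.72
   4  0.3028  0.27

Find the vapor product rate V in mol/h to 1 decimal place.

V = 210.1 mol/h

Rachford–Rice: g(ψ) = Σ zᵢ(Kᵢ−1)/(1+ψ(Kᵢ−1)) = 0.
g(0) = ΣzᵢKᵢ − 1 = 0.8060 and g(1) = 1 − Σzᵢ/Kᵢ = -0.5233, so a root lies in (0, 1).
Newton iteration, ψ⁰ = 0.69:
  ψ = 0.6900: g = -0.05703, g' = -1.0281 → ψ = 0.6345
  ψ = 0.6345: g = -0.00176, g' = -0.9692 → ψ = 0.6327
Converged at ψ = 0.6327.
Then V = ψ·F = 0.6327·332 = 210.1 mol/h and L = F − V = 121.9 mol/h.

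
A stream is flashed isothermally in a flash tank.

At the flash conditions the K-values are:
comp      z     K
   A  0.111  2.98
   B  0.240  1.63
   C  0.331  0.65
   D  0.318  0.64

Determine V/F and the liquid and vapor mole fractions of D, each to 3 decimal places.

V/F = 0.322, x_D = 0.360, y_D = 0.230

Newton iteration, V/F⁰ = 0.41:
  V/F = 0.410: g = -0.0281, g' = -0.305 → V/F = 0.318
  V/F = 0.318: g = 0.0013, g' = -0.334 → V/F = 0.322
Converged at V/F = 0.322.
Compositions from xᵢ = zᵢ/(1+V/F(Kᵢ−1)), yᵢ = Kᵢxᵢ:
  A: x = 0.068, y = 0.202
  B: x = 0.200, y = 0.325
  C: x = 0.373, y = 0.242
  D: x = 0.360, y = 0.230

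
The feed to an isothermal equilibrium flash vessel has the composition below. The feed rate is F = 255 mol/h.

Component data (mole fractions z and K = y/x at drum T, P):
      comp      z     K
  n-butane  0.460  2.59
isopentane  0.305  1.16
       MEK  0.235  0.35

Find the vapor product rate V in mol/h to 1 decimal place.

V = 221.2 mol/h

Material balance + equilibrium reduce to Σ zᵢ(Kᵢ−1)/(1+V/F(Kᵢ−1)) = 0.
g(0) = ΣzᵢKᵢ − 1 = 0.627 and g(1) = 1 − Σzᵢ/Kᵢ = -0.112, so a root lies in (0, 1).
Newton iteration, V/F⁰ = 0.55:
  V/F = 0.550: g = 0.1973, g' = -0.578 → V/F = 0.891
  V/F = 0.891: g = -0.0178, g' = -0.766 → V/F = 0.868
Converged at V/F = 0.868.
Then V = V/F·F = 0.8675·255 = 221.2 mol/h and L = F − V = 33.8 mol/h.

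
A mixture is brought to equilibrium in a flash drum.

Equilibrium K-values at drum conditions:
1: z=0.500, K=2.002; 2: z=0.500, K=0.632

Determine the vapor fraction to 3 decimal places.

ψ = 0.860

Rachford–Rice: g(ψ) = Σ zᵢ(Kᵢ−1)/(1+ψ(Kᵢ−1)) = 0.
g(0) = ΣzᵢKᵢ − 1 = 0.317 and g(1) = 1 − Σzᵢ/Kᵢ = -0.041, so a root lies in (0, 1).
Binary case is linear: z₁(K₁−1)(1+ψ(K₂−1)) + z₂(K₂−1)(1+ψ(K₁−1)) = 0
⇒ ψ = [z₁(K₁−1)+z₂(K₂−1)] / [−(K₁−1)(K₂−1)] = 0.3170/0.3687 = 0.860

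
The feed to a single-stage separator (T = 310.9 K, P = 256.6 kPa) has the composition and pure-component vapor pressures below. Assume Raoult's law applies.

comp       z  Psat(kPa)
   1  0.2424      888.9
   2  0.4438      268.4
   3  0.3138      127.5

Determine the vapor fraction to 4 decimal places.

Raoult's law: Kᵢ = Pᵢˢᵃᵗ/P = Pᵢˢᵃᵗ/256.6.
  K_1 = 888.9/256.6 = 3.464147, K_2 = 268.4/256.6 = 1.045986, K_3 = 127.5/256.6 = 0.496882
Material balance + equilibrium reduce to Σ zᵢ(Kᵢ−1)/(1+ψ(Kᵢ−1)) = 0.
g(0) = ΣzᵢKᵢ − 1 = 0.4598 and g(1) = 1 − Σzᵢ/Kᵢ = -0.1258, so a root lies in (0, 1).
Iterate (Newton) starting at ψ = 0.37:
  ψ = 0.3700: g = 0.13852, g' = -0.5236 → ψ = 0.6346
  ψ = 0.6346: g = 0.02089, g' = -0.3962 → ψ = 0.6873
  ψ = 0.6873: g = 0.00020, g' = -0.3893 → ψ = 0.6878
Converged at ψ = 0.6878.

ψ = 0.6878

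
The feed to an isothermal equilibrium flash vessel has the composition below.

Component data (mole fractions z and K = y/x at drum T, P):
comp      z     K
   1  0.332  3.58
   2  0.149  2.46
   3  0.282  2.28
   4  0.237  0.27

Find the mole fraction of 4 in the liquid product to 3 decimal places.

Material balance + equilibrium reduce to Σ zᵢ(Kᵢ−1)/(1+V/F(Kᵢ−1)) = 0.
Feasibility: ΣzᵢKᵢ = 2.262, Σzᵢ/Kᵢ = 1.155 — both > 1, two phases present.
Iterate (Newton) starting at V/F = 0.4:
  V/F = 0.400: g = 0.5532, g' = -1.116 → V/F = 0.896
  V/F = 0.896: g = 0.0212, g' = -1.416 → V/F = 0.911
  V/F = 0.911: g = -0.0005, g' = -1.478 → V/F = 0.910
Converged at V/F = 0.910.
Compositions from xᵢ = zᵢ/(1+V/F(Kᵢ−1)), yᵢ = Kᵢxᵢ:
  1: x = 0.099, y = 0.355
  2: x = 0.064, y = 0.157
  3: x = 0.130, y = 0.297
  4: x = 0.707, y = 0.191

x_4 = 0.707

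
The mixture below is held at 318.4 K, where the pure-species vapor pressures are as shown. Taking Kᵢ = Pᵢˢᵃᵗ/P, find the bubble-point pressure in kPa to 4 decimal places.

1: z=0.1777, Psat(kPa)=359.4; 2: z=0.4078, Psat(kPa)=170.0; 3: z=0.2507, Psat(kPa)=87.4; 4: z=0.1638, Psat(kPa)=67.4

At the bubble point ψ → 0, so ΣzᵢKᵢ = 1 with Kᵢ = Pᵢˢᵃᵗ/P ⇒ P = ΣzᵢPᵢˢᵃᵗ.
P = 0.1777·359.4 + 0.4078·170.0 + 0.2507·87.4 + 0.1638·67.4 = 166.1427 kPa

Pbub = 166.1427 kPa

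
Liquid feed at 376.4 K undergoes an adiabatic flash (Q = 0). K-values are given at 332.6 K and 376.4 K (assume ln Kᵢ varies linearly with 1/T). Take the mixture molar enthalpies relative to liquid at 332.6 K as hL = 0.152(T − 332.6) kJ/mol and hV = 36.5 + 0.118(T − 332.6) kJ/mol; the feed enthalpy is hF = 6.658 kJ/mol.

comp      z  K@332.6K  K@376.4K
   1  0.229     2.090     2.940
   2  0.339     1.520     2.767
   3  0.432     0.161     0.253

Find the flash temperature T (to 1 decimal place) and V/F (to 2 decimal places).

Adiabatic flash: solve Rachford–Rice at each trial T, then check hF = ψ·hV(T) + (1−ψ)·hL(T).
  T = 332.6 K: K = (2.090, 1.520, 0.161), RR gives ψ = 0.095, H_out = 3.486 kJ/mol
  T = 376.4 K: K = (2.940, 2.767, 0.253), RR gives ψ = 0.525, H_out = 25.036 kJ/mol
  T = 354.5 K: K = (2.505, 2.089, 0.205), RR gives ψ = 0.368, H_out = 16.473 kJ/mol
  T = 343.6 K: K = (2.296, 1.792, 0.182), RR gives ψ = 0.255, H_out = 10.892 kJ/mol
  T = 338.1 K: K = (2.192, 1.653, 0.172), RR gives ψ = 0.183, H_out = 7.477 kJ/mol
  T = 335.4 K: K = (2.142, 1.587, 0.166), RR gives ψ = 0.142, H_out = 5.599 kJ/mol
  T = 336.8 K: K = (2.168, 1.621, 0.169), RR gives ψ = 0.164, H_out = 6.591 kJ/mol
Linear interpolation between T = 336.8 (H_out = 6.591) and T = 338.1 (H_out = 7.477) on hF = 6.658 gives T ≈ 336.9 K, at which ψ = 0.17.

T = 336.9 K, V/F = 0.17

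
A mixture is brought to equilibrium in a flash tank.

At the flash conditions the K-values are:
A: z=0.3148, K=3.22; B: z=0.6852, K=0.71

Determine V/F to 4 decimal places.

Material balance + equilibrium reduce to Σ zᵢ(Kᵢ−1)/(1+V/F(Kᵢ−1)) = 0.
g(0) = ΣzᵢKᵢ − 1 = 0.5001 and g(1) = 1 − Σzᵢ/Kᵢ = -0.0628, so a root lies in (0, 1).
Iterate (Newton) starting at V/F = 0.5:
  V/F = 0.5000: g = 0.09880, g' = -0.4273 → V/F = 0.7312
  V/F = 0.7312: g = 0.01422, g' = -0.3183 → V/F = 0.7759
  V/F = 0.7759: g = 0.00030, g' = -0.3053 → V/F = 0.7769
Converged at V/F = 0.7769.

V/F = 0.7769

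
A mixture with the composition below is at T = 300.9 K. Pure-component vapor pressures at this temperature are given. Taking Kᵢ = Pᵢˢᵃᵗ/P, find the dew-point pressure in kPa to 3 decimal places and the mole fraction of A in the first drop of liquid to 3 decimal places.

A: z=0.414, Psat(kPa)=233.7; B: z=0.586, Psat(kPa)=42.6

At the dew point ψ → 1, so Σzᵢ/Kᵢ = 1 with Kᵢ = Pᵢˢᵃᵗ/P ⇒ 1/P = Σzᵢ/Pᵢˢᵃᵗ.
1/P = 0.414/233.7 + 0.586/42.6 = 0.015527 ⇒ P = 64.402 kPa
xᵢ = zᵢP/Pᵢˢᵃᵗ ⇒ x_A = 0.414·64.402/233.7 = 0.114

Pdew = 64.402 kPa, x_A = 0.114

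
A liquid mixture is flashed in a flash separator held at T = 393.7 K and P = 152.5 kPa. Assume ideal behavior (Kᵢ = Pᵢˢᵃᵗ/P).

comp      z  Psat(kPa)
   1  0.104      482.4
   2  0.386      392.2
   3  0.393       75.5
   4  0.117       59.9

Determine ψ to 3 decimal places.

Raoult's law: Kᵢ = Pᵢˢᵃᵗ/P = Pᵢˢᵃᵗ/152.5.
  K_1 = 482.4/152.5 = 3.16328, K_2 = 392.2/152.5 = 2.57180, K_3 = 75.5/152.5 = 0.49508, K_4 = 59.9/152.5 = 0.39279
Rachford–Rice: g(ψ) = Σ zᵢ(Kᵢ−1)/(1+ψ(Kᵢ−1)) = 0.
g(0) = ΣzᵢKᵢ − 1 = 0.562 and g(1) = 1 − Σzᵢ/Kᵢ = -0.275, so a root lies in (0, 1).
Newton–Raphson from ψ = 0.44:
  ψ = 0.440: g = 0.1219, g' = -0.707 → ψ = 0.612
  ψ = 0.612: g = 0.0056, g' = -0.657 → ψ = 0.621
Converged at ψ = 0.621.

ψ = 0.621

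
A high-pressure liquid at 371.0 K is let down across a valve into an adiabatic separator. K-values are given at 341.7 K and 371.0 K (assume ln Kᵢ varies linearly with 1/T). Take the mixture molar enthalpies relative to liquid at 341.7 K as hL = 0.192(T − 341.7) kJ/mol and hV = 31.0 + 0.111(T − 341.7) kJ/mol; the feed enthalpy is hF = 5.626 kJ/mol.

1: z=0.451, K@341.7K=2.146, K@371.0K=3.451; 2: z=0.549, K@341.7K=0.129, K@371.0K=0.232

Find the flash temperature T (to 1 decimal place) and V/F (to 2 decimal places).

T = 348.5 K, V/F = 0.14

Adiabatic flash: solve Rachford–Rice at each trial T, then check hF = ψ·hV(T) + (1−ψ)·hL(T).
  T = 341.7 K: K = (2.146, 0.129), RR gives ψ = 0.039, H_out = 1.201 kJ/mol
  T = 371.0 K: K = (3.451, 0.232), RR gives ψ = 0.363, H_out = 16.024 kJ/mol
  T = 356.4 K: K = (2.750, 0.175), RR gives ψ = 0.233, H_out = 9.774 kJ/mol
  T = 349.0 K: K = (2.434, 0.151), RR gives ψ = 0.148, H_out = 5.905 kJ/mol
  T = 345.4 K: K = (2.289, 0.140), RR gives ψ = 0.098, H_out = 3.727 kJ/mol
  T = 347.2 K: K = (2.361, 0.145), RR gives ψ = 0.124, H_out = 4.846 kJ/mol
Linear interpolation between T = 347.2 (H_out = 4.846) and T = 349.0 (H_out = 5.905) on hF = 5.626 gives T ≈ 348.5 K, at which ψ = 0.14.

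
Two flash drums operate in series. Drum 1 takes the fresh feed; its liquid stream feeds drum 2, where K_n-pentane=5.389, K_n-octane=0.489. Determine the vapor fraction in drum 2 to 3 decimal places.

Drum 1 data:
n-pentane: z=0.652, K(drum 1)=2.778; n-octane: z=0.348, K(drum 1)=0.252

V/F (drum 2) = 0.419

Drum 1:
Newton–Raphson from ψ₁ = 0.5:
  ψ₁ = 0.500: g = 0.1979, g' = -1.074 → ψ₁ = 0.684
  ψ₁ = 0.684: g = -0.0101, g' = -1.236 → ψ₁ = 0.676
Converged at ψ₁ = 0.676.
Drum-1 compositions:
  n-pentane: x = 0.296, y = 0.823
  n-octane: x = 0.704, y = 0.177
Drum-2 feed = drum-1 liquid: z₂ = (0.2961, 0.7039).
Drum 2:
Let ψ₂ = V/F and solve Σ zᵢ(Kᵢ−1)/(1+ψ₂(Kᵢ−1)) = 0.
g(0) = ΣzᵢKᵢ − 1 = 0.940 and g(1) = 1 − Σzᵢ/Kᵢ = -0.494, so a root lies in (0, 1).
Newton–Raphson from ψ₂ = 0.52:
  ψ₂ = 0.520: g = -0.0939, g' = -0.870 → ψ₂ = 0.412
  ψ₂ = 0.412: g = 0.0071, g' = -1.018 → ψ₂ = 0.419
Converged at ψ₂ = 0.419.
  n-pentane: x = 0.104, y = 0.562
  n-octane: x = 0.896, y = 0.438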